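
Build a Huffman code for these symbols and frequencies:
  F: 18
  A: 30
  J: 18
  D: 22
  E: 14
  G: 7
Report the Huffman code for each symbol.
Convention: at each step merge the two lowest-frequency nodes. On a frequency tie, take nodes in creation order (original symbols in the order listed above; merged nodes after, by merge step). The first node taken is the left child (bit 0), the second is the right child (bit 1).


Huffman tree construction:
Step 1: Merge G(7) + E(14) = 21
Step 2: Merge F(18) + J(18) = 36
Step 3: Merge (G+E)(21) + D(22) = 43
Step 4: Merge A(30) + (F+J)(36) = 66
Step 5: Merge ((G+E)+D)(43) + (A+(F+J))(66) = 109
Read each symbol's code off the tree from the root (left child = 0, right child = 1).

Codes:
  F: 110 (length 3)
  A: 10 (length 2)
  J: 111 (length 3)
  D: 01 (length 2)
  E: 001 (length 3)
  G: 000 (length 3)
Average code length: 275/109 = 2.5229 bits/symbol


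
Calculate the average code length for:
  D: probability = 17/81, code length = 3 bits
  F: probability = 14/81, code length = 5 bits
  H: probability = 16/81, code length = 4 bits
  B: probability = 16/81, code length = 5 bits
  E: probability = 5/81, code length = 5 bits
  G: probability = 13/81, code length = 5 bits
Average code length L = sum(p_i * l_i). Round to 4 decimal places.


Weighted contributions p_i * l_i:
  D: (17/81) * 3 = 51/81
  F: (14/81) * 5 = 70/81
  H: (16/81) * 4 = 64/81
  B: (16/81) * 5 = 80/81
  E: (5/81) * 5 = 25/81
  G: (13/81) * 5 = 65/81
Sum = (51 + 70 + 64 + 80 + 25 + 65)/81 = 355/81

L = 355/81 = 4.3827 bits/symbol


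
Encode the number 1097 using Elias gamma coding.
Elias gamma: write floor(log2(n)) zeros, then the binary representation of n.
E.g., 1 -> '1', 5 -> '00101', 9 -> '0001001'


num_bits = floor(log2(1097)) + 1 = 11
leading_zeros = num_bits - 1 = 10
binary(1097) = 10001001001

Elias gamma(1097) = '0000000000' + '10001001001' = 000000000010001001001 (21 bits)


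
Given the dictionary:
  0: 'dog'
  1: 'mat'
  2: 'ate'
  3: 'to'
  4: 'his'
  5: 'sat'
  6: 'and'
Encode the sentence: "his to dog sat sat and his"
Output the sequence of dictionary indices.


Look up each word in the dictionary:
  'his' -> 4
  'to' -> 3
  'dog' -> 0
  'sat' -> 5
  'sat' -> 5
  'and' -> 6
  'his' -> 4

Encoded: [4, 3, 0, 5, 5, 6, 4]


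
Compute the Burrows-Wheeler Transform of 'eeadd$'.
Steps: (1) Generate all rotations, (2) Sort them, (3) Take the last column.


Rotations (sorted):
  0: $eeadd -> last char: d
  1: add$ee -> last char: e
  2: d$eead -> last char: d
  3: dd$eea -> last char: a
  4: eadd$e -> last char: e
  5: eeadd$ -> last char: $


BWT = dedae$


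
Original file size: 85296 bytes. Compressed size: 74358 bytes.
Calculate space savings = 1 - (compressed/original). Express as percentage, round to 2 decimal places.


ratio = compressed/original = 74358/85296 = 0.871764
savings = 1 - ratio = 1 - 0.871764 = 0.128236
as a percentage: 0.128236 * 100 = 12.82%

Space savings = 1 - 74358/85296 = 12.82%


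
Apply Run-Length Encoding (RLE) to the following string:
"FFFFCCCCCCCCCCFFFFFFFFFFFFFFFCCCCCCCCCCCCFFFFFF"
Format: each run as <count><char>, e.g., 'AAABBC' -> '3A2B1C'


Scanning runs left to right:
  i=0: run of 'F' x 4 -> '4F'
  i=4: run of 'C' x 10 -> '10C'
  i=14: run of 'F' x 15 -> '15F'
  i=29: run of 'C' x 12 -> '12C'
  i=41: run of 'F' x 6 -> '6F'

RLE = 4F10C15F12C6F


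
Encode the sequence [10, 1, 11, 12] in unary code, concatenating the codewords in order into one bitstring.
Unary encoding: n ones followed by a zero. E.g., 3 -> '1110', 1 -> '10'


Encode each number as n ones followed by a terminating 0:
  10 -> 11111111110 (11 bits)
  1 -> 10 (2 bits)
  11 -> 111111111110 (12 bits)
  12 -> 1111111111110 (13 bits)
Total length = 11 + 2 + 12 + 13 = 38 bits.

Unary([10, 1, 11, 12]) = 11111111110101111111111101111111111110 (38 bits)


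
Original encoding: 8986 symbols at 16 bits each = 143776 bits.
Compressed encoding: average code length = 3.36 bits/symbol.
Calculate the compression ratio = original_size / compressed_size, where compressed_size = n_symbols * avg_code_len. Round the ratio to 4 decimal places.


original_size = n_symbols * orig_bits = 8986 * 16 = 143776 bits
compressed_size = n_symbols * avg_code_len = 8986 * 3.36 = 30192.96 bits
ratio = original_size / compressed_size = 143776 / 30192.96 = 4.7619

Compression ratio = 4.7619


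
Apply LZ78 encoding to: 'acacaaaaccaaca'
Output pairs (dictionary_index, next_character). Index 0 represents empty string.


LZ78 encoding steps:
Dictionary: {0: ''}
Step 1: w='' (idx 0), next='a' -> output (0, 'a'), add 'a' as idx 1
Step 2: w='' (idx 0), next='c' -> output (0, 'c'), add 'c' as idx 2
Step 3: w='a' (idx 1), next='c' -> output (1, 'c'), add 'ac' as idx 3
Step 4: w='a' (idx 1), next='a' -> output (1, 'a'), add 'aa' as idx 4
Step 5: w='aa' (idx 4), next='c' -> output (4, 'c'), add 'aac' as idx 5
Step 6: w='c' (idx 2), next='a' -> output (2, 'a'), add 'ca' as idx 6
Step 7: w='ac' (idx 3), next='a' -> output (3, 'a'), add 'aca' as idx 7


Encoded: [(0, 'a'), (0, 'c'), (1, 'c'), (1, 'a'), (4, 'c'), (2, 'a'), (3, 'a')]


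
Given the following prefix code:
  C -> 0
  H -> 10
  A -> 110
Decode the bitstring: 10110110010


Decoding step by step:
Bits 10 -> H
Bits 110 -> A
Bits 110 -> A
Bits 0 -> C
Bits 10 -> H


Decoded message: HAACH


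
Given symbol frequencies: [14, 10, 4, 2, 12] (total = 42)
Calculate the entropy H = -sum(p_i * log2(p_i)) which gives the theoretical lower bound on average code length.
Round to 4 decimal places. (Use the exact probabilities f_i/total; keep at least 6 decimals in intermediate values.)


Per-symbol terms -p_i * log2(p_i) with p_i = f_i/42:
  p = 14/42 = 0.333333: log2(p) = -1.584963, -p*log2(p) = 0.528321
  p = 10/42 = 0.238095: log2(p) = -2.070389, -p*log2(p) = 0.492950
  p = 4/42 = 0.095238: log2(p) = -3.392317, -p*log2(p) = 0.323078
  p = 2/42 = 0.047619: log2(p) = -4.392317, -p*log2(p) = 0.209158
  p = 12/42 = 0.285714: log2(p) = -1.807355, -p*log2(p) = 0.516387
H = 0.528321 + 0.492950 + 0.323078 + 0.209158 + 0.516387 = 2.069894

H = 2.0699 bits/symbol


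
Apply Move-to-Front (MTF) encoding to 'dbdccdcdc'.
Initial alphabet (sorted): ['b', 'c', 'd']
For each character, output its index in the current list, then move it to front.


MTF encoding:
'd': index 2 in ['b', 'c', 'd'] -> ['d', 'b', 'c']
'b': index 1 in ['d', 'b', 'c'] -> ['b', 'd', 'c']
'd': index 1 in ['b', 'd', 'c'] -> ['d', 'b', 'c']
'c': index 2 in ['d', 'b', 'c'] -> ['c', 'd', 'b']
'c': index 0 in ['c', 'd', 'b'] -> ['c', 'd', 'b']
'd': index 1 in ['c', 'd', 'b'] -> ['d', 'c', 'b']
'c': index 1 in ['d', 'c', 'b'] -> ['c', 'd', 'b']
'd': index 1 in ['c', 'd', 'b'] -> ['d', 'c', 'b']
'c': index 1 in ['d', 'c', 'b'] -> ['c', 'd', 'b']


Output: [2, 1, 1, 2, 0, 1, 1, 1, 1]


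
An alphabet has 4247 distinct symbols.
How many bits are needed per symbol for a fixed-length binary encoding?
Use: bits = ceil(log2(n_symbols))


log2(4247) = 12.0522
Bracket: 2^12 = 4096 < 4247 <= 2^13 = 8192
So ceil(log2(4247)) = 13

bits = ceil(log2(4247)) = ceil(12.0522) = 13 bits


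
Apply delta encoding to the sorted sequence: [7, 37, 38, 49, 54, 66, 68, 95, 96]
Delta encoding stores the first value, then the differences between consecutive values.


First value: 7
Deltas:
  37 - 7 = 30
  38 - 37 = 1
  49 - 38 = 11
  54 - 49 = 5
  66 - 54 = 12
  68 - 66 = 2
  95 - 68 = 27
  96 - 95 = 1


Delta encoded: [7, 30, 1, 11, 5, 12, 2, 27, 1]


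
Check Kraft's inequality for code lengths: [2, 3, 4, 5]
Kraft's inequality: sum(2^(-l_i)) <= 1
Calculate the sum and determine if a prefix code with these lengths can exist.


Sum = 2^(-2) + 2^(-3) + 2^(-4) + 2^(-5)
    = 0.25 + 0.125 + 0.0625 + 0.03125
    = 15/32 = 0.46875
Since 0.46875 <= 1, Kraft's inequality IS satisfied.
A prefix code with these lengths CAN exist.

Kraft sum = 0.46875. Satisfied.


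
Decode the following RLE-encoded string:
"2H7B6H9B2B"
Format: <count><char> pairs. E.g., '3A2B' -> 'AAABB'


Expanding each <count><char> pair:
  2H -> 'HH'
  7B -> 'BBBBBBB'
  6H -> 'HHHHHH'
  9B -> 'BBBBBBBBB'
  2B -> 'BB'

Decoded = HHBBBBBBBHHHHHHBBBBBBBBBBB


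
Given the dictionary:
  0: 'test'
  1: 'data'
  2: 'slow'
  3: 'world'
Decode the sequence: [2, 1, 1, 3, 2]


Look up each index in the dictionary:
  2 -> 'slow'
  1 -> 'data'
  1 -> 'data'
  3 -> 'world'
  2 -> 'slow'

Decoded: "slow data data world slow"


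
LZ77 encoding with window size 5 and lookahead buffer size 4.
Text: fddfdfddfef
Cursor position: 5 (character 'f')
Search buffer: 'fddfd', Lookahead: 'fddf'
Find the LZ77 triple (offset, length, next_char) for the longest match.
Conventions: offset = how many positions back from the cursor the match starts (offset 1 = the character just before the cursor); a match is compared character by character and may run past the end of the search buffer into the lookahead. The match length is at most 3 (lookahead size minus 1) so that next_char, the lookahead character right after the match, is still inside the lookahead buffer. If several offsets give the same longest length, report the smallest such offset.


Try each offset into the search buffer:
  offset=1 (pos 4, char 'd'): match length 0
  offset=2 (pos 3, char 'f'): match length 2
  offset=3 (pos 2, char 'd'): match length 0
  offset=4 (pos 1, char 'd'): match length 0
  offset=5 (pos 0, char 'f'): match length 3
Longest match has length 3 at offset 5.
next_char = character at position 5 + 3 = 8 -> 'f'

Best match: offset=5, length=3 (matching 'fdd' starting at position 0)
LZ77 triple: (5, 3, 'f')


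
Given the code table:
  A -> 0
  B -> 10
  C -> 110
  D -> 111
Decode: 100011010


Decoding:
10 -> B
0 -> A
0 -> A
110 -> C
10 -> B


Result: BAACB


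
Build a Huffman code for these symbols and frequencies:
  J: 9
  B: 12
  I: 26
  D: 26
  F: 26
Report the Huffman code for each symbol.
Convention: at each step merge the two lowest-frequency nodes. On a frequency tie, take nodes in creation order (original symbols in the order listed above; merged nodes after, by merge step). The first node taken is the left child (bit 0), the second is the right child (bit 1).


Huffman tree construction:
Step 1: Merge J(9) + B(12) = 21
Step 2: Merge (J+B)(21) + I(26) = 47
Step 3: Merge D(26) + F(26) = 52
Step 4: Merge ((J+B)+I)(47) + (D+F)(52) = 99
Read each symbol's code off the tree from the root (left child = 0, right child = 1).

Codes:
  J: 000 (length 3)
  B: 001 (length 3)
  I: 01 (length 2)
  D: 10 (length 2)
  F: 11 (length 2)
Average code length: 219/99 = 2.2121 bits/symbol


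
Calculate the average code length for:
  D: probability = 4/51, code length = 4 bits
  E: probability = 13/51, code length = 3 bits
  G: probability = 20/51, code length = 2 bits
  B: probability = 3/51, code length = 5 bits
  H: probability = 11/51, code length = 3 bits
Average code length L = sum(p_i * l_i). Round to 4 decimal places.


Weighted contributions p_i * l_i:
  D: (4/51) * 4 = 16/51
  E: (13/51) * 3 = 39/51
  G: (20/51) * 2 = 40/51
  B: (3/51) * 5 = 15/51
  H: (11/51) * 3 = 33/51
Sum = (16 + 39 + 40 + 15 + 33)/51 = 143/51

L = 143/51 = 2.8039 bits/symbol


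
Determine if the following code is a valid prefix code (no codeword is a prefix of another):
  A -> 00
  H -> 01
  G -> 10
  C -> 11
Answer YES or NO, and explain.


Checking each pair (does one codeword prefix another?):
  A='00' vs H='01': no prefix
  A='00' vs G='10': no prefix
  A='00' vs C='11': no prefix
  H='01' vs A='00': no prefix
  H='01' vs G='10': no prefix
  H='01' vs C='11': no prefix
  G='10' vs A='00': no prefix
  G='10' vs H='01': no prefix
  G='10' vs C='11': no prefix
  C='11' vs A='00': no prefix
  C='11' vs H='01': no prefix
  C='11' vs G='10': no prefix
No violation found over all pairs.

YES -- this is a valid prefix code. No codeword is a prefix of any other codeword.


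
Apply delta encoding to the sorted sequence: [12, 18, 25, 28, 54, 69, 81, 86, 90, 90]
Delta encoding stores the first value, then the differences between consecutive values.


First value: 12
Deltas:
  18 - 12 = 6
  25 - 18 = 7
  28 - 25 = 3
  54 - 28 = 26
  69 - 54 = 15
  81 - 69 = 12
  86 - 81 = 5
  90 - 86 = 4
  90 - 90 = 0


Delta encoded: [12, 6, 7, 3, 26, 15, 12, 5, 4, 0]


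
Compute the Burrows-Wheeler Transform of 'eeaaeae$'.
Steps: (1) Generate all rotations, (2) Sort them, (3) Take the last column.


Rotations (sorted):
  0: $eeaaeae -> last char: e
  1: aaeae$ee -> last char: e
  2: ae$eeaae -> last char: e
  3: aeae$eea -> last char: a
  4: e$eeaaea -> last char: a
  5: eaaeae$e -> last char: e
  6: eae$eeaa -> last char: a
  7: eeaaeae$ -> last char: $


BWT = eeeaaea$


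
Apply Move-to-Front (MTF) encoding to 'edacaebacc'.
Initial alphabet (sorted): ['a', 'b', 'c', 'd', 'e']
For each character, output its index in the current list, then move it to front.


MTF encoding:
'e': index 4 in ['a', 'b', 'c', 'd', 'e'] -> ['e', 'a', 'b', 'c', 'd']
'd': index 4 in ['e', 'a', 'b', 'c', 'd'] -> ['d', 'e', 'a', 'b', 'c']
'a': index 2 in ['d', 'e', 'a', 'b', 'c'] -> ['a', 'd', 'e', 'b', 'c']
'c': index 4 in ['a', 'd', 'e', 'b', 'c'] -> ['c', 'a', 'd', 'e', 'b']
'a': index 1 in ['c', 'a', 'd', 'e', 'b'] -> ['a', 'c', 'd', 'e', 'b']
'e': index 3 in ['a', 'c', 'd', 'e', 'b'] -> ['e', 'a', 'c', 'd', 'b']
'b': index 4 in ['e', 'a', 'c', 'd', 'b'] -> ['b', 'e', 'a', 'c', 'd']
'a': index 2 in ['b', 'e', 'a', 'c', 'd'] -> ['a', 'b', 'e', 'c', 'd']
'c': index 3 in ['a', 'b', 'e', 'c', 'd'] -> ['c', 'a', 'b', 'e', 'd']
'c': index 0 in ['c', 'a', 'b', 'e', 'd'] -> ['c', 'a', 'b', 'e', 'd']


Output: [4, 4, 2, 4, 1, 3, 4, 2, 3, 0]


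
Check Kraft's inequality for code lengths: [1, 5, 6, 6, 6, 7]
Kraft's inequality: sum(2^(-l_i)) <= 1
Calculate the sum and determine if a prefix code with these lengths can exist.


Sum = 2^(-1) + 2^(-5) + 2^(-6) + 2^(-6) + 2^(-6) + 2^(-7)
    = 0.5 + 0.03125 + 0.015625 + 0.015625 + 0.015625 + 0.0078125
    = 75/128 = 0.5859375
Since 0.5859375 <= 1, Kraft's inequality IS satisfied.
A prefix code with these lengths CAN exist.

Kraft sum = 0.5859375. Satisfied.


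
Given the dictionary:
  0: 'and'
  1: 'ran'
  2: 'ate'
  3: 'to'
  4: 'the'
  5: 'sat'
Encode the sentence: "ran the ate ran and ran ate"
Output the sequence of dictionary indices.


Look up each word in the dictionary:
  'ran' -> 1
  'the' -> 4
  'ate' -> 2
  'ran' -> 1
  'and' -> 0
  'ran' -> 1
  'ate' -> 2

Encoded: [1, 4, 2, 1, 0, 1, 2]


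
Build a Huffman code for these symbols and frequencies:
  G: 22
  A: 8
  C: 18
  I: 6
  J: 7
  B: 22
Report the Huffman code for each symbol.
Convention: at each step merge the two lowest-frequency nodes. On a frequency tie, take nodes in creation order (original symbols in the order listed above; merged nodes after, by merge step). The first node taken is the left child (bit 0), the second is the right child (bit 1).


Huffman tree construction:
Step 1: Merge I(6) + J(7) = 13
Step 2: Merge A(8) + (I+J)(13) = 21
Step 3: Merge C(18) + (A+(I+J))(21) = 39
Step 4: Merge G(22) + B(22) = 44
Step 5: Merge (C+(A+(I+J)))(39) + (G+B)(44) = 83
Read each symbol's code off the tree from the root (left child = 0, right child = 1).

Codes:
  G: 10 (length 2)
  A: 010 (length 3)
  C: 00 (length 2)
  I: 0110 (length 4)
  J: 0111 (length 4)
  B: 11 (length 2)
Average code length: 200/83 = 2.4096 bits/symbol


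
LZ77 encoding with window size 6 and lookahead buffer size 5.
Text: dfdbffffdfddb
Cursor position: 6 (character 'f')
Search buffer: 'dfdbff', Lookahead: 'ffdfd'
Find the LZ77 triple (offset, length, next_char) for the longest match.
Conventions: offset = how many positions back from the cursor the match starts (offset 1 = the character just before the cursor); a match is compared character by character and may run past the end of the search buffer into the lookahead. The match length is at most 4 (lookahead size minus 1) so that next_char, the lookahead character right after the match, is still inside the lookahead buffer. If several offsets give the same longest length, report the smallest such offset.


Try each offset into the search buffer:
  offset=1 (pos 5, char 'f'): match length 2
  offset=2 (pos 4, char 'f'): match length 2
  offset=3 (pos 3, char 'b'): match length 0
  offset=4 (pos 2, char 'd'): match length 0
  offset=5 (pos 1, char 'f'): match length 1
  offset=6 (pos 0, char 'd'): match length 0
Longest match has length 2, found at offsets 1, 2; take the smallest, offset 1.
next_char = character at position 6 + 2 = 8 -> 'd'

Best match: offset=1, length=2 (matching 'ff' starting at position 5)
LZ77 triple: (1, 2, 'd')


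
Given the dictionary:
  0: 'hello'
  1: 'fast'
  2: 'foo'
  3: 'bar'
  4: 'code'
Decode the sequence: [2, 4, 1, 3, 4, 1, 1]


Look up each index in the dictionary:
  2 -> 'foo'
  4 -> 'code'
  1 -> 'fast'
  3 -> 'bar'
  4 -> 'code'
  1 -> 'fast'
  1 -> 'fast'

Decoded: "foo code fast bar code fast fast"


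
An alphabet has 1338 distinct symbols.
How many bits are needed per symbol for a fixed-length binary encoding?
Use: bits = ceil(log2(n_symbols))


log2(1338) = 10.3859
Bracket: 2^10 = 1024 < 1338 <= 2^11 = 2048
So ceil(log2(1338)) = 11

bits = ceil(log2(1338)) = ceil(10.3859) = 11 bits


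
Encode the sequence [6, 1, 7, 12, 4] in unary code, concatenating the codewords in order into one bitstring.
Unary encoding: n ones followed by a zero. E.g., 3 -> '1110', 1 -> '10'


Encode each number as n ones followed by a terminating 0:
  6 -> 1111110 (7 bits)
  1 -> 10 (2 bits)
  7 -> 11111110 (8 bits)
  12 -> 1111111111110 (13 bits)
  4 -> 11110 (5 bits)
Total length = 7 + 2 + 8 + 13 + 5 = 35 bits.

Unary([6, 1, 7, 12, 4]) = 11111101011111110111111111111011110 (35 bits)


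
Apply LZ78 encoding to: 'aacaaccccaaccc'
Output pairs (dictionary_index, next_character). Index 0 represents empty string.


LZ78 encoding steps:
Dictionary: {0: ''}
Step 1: w='' (idx 0), next='a' -> output (0, 'a'), add 'a' as idx 1
Step 2: w='a' (idx 1), next='c' -> output (1, 'c'), add 'ac' as idx 2
Step 3: w='a' (idx 1), next='a' -> output (1, 'a'), add 'aa' as idx 3
Step 4: w='' (idx 0), next='c' -> output (0, 'c'), add 'c' as idx 4
Step 5: w='c' (idx 4), next='c' -> output (4, 'c'), add 'cc' as idx 5
Step 6: w='c' (idx 4), next='a' -> output (4, 'a'), add 'ca' as idx 6
Step 7: w='ac' (idx 2), next='c' -> output (2, 'c'), add 'acc' as idx 7
Step 8: w='c' (idx 4), end of input -> output (4, '')


Encoded: [(0, 'a'), (1, 'c'), (1, 'a'), (0, 'c'), (4, 'c'), (4, 'a'), (2, 'c'), (4, '')]


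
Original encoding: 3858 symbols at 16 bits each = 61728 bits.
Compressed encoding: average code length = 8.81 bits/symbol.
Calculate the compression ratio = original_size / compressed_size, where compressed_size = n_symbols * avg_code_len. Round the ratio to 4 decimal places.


original_size = n_symbols * orig_bits = 3858 * 16 = 61728 bits
compressed_size = n_symbols * avg_code_len = 3858 * 8.81 = 33988.98 bits
ratio = original_size / compressed_size = 61728 / 33988.98 = 1.8161

Compression ratio = 1.8161


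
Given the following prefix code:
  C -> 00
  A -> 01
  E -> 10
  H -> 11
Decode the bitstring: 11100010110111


Decoding step by step:
Bits 11 -> H
Bits 10 -> E
Bits 00 -> C
Bits 10 -> E
Bits 11 -> H
Bits 01 -> A
Bits 11 -> H


Decoded message: HECEHAH


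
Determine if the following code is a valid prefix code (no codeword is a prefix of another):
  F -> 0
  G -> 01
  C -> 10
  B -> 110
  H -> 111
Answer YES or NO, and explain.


Checking each pair (does one codeword prefix another?):
  F='0' vs G='01': prefix -- VIOLATION

NO -- this is NOT a valid prefix code. F (0) is a prefix of G (01).


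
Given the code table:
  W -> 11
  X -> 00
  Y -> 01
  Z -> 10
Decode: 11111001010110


Decoding:
11 -> W
11 -> W
10 -> Z
01 -> Y
01 -> Y
01 -> Y
10 -> Z


Result: WWZYYYZ


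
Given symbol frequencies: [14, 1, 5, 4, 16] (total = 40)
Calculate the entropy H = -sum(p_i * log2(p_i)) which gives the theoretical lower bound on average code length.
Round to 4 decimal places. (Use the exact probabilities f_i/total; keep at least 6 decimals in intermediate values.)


Per-symbol terms -p_i * log2(p_i) with p_i = f_i/40:
  p = 14/40 = 0.350000: log2(p) = -1.514573, -p*log2(p) = 0.530101
  p = 1/40 = 0.025000: log2(p) = -5.321928, -p*log2(p) = 0.133048
  p = 5/40 = 0.125000: log2(p) = -3.000000, -p*log2(p) = 0.375000
  p = 4/40 = 0.100000: log2(p) = -3.321928, -p*log2(p) = 0.332193
  p = 16/40 = 0.400000: log2(p) = -1.321928, -p*log2(p) = 0.528771
H = 0.530101 + 0.133048 + 0.375000 + 0.332193 + 0.528771 = 1.899113

H = 1.8991 bits/symbol


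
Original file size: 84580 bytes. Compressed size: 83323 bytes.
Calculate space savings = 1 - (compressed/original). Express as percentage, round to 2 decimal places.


ratio = compressed/original = 83323/84580 = 0.985138
savings = 1 - ratio = 1 - 0.985138 = 0.014862
as a percentage: 0.014862 * 100 = 1.49%

Space savings = 1 - 83323/84580 = 1.49%


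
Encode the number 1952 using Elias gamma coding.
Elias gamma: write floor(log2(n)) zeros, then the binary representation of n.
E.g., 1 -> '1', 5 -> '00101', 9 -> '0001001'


num_bits = floor(log2(1952)) + 1 = 11
leading_zeros = num_bits - 1 = 10
binary(1952) = 11110100000

Elias gamma(1952) = '0000000000' + '11110100000' = 000000000011110100000 (21 bits)


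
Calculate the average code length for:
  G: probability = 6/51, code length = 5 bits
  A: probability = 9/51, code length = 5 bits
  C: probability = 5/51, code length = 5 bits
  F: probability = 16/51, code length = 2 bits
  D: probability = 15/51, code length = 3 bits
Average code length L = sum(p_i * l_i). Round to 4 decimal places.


Weighted contributions p_i * l_i:
  G: (6/51) * 5 = 30/51
  A: (9/51) * 5 = 45/51
  C: (5/51) * 5 = 25/51
  F: (16/51) * 2 = 32/51
  D: (15/51) * 3 = 45/51
Sum = (30 + 45 + 25 + 32 + 45)/51 = 177/51

L = 177/51 = 3.4706 bits/symbol


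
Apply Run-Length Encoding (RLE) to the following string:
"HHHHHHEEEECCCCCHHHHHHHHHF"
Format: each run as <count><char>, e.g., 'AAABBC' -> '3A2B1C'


Scanning runs left to right:
  i=0: run of 'H' x 6 -> '6H'
  i=6: run of 'E' x 4 -> '4E'
  i=10: run of 'C' x 5 -> '5C'
  i=15: run of 'H' x 9 -> '9H'
  i=24: run of 'F' x 1 -> '1F'

RLE = 6H4E5C9H1F


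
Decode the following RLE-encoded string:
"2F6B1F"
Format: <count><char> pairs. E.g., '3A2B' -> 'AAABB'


Expanding each <count><char> pair:
  2F -> 'FF'
  6B -> 'BBBBBB'
  1F -> 'F'

Decoded = FFBBBBBBF


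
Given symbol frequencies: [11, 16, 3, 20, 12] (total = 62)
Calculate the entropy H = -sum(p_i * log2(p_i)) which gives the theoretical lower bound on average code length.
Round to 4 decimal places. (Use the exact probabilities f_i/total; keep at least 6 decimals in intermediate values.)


Per-symbol terms -p_i * log2(p_i) with p_i = f_i/62:
  p = 11/62 = 0.177419: log2(p) = -2.494765, -p*log2(p) = 0.442620
  p = 16/62 = 0.258065: log2(p) = -1.954196, -p*log2(p) = 0.504309
  p = 3/62 = 0.048387: log2(p) = -4.369234, -p*log2(p) = 0.211415
  p = 20/62 = 0.322581: log2(p) = -1.632268, -p*log2(p) = 0.526538
  p = 12/62 = 0.193548: log2(p) = -2.369234, -p*log2(p) = 0.458561
H = 0.442620 + 0.504309 + 0.211415 + 0.526538 + 0.458561 = 2.143443

H = 2.1434 bits/symbol


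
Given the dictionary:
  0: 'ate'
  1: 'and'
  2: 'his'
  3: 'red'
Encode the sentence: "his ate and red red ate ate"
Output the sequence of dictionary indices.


Look up each word in the dictionary:
  'his' -> 2
  'ate' -> 0
  'and' -> 1
  'red' -> 3
  'red' -> 3
  'ate' -> 0
  'ate' -> 0

Encoded: [2, 0, 1, 3, 3, 0, 0]


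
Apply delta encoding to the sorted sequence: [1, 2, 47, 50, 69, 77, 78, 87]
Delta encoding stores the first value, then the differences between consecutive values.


First value: 1
Deltas:
  2 - 1 = 1
  47 - 2 = 45
  50 - 47 = 3
  69 - 50 = 19
  77 - 69 = 8
  78 - 77 = 1
  87 - 78 = 9


Delta encoded: [1, 1, 45, 3, 19, 8, 1, 9]


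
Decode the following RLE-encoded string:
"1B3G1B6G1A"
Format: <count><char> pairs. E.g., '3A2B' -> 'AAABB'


Expanding each <count><char> pair:
  1B -> 'B'
  3G -> 'GGG'
  1B -> 'B'
  6G -> 'GGGGGG'
  1A -> 'A'

Decoded = BGGGBGGGGGGA


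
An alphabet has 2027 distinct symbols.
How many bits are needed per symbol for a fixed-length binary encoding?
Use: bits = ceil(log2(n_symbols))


log2(2027) = 10.9851
Bracket: 2^10 = 1024 < 2027 <= 2^11 = 2048
So ceil(log2(2027)) = 11

bits = ceil(log2(2027)) = ceil(10.9851) = 11 bits


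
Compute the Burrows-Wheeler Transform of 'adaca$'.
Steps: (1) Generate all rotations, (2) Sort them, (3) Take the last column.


Rotations (sorted):
  0: $adaca -> last char: a
  1: a$adac -> last char: c
  2: aca$ad -> last char: d
  3: adaca$ -> last char: $
  4: ca$ada -> last char: a
  5: daca$a -> last char: a


BWT = acd$aa


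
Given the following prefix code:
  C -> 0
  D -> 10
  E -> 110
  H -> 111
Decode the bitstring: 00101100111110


Decoding step by step:
Bits 0 -> C
Bits 0 -> C
Bits 10 -> D
Bits 110 -> E
Bits 0 -> C
Bits 111 -> H
Bits 110 -> E


Decoded message: CCDECHE


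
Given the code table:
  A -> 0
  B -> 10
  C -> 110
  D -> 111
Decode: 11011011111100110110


Decoding:
110 -> C
110 -> C
111 -> D
111 -> D
0 -> A
0 -> A
110 -> C
110 -> C


Result: CCDDAACC


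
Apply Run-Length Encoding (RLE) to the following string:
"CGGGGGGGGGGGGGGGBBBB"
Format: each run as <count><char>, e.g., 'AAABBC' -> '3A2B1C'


Scanning runs left to right:
  i=0: run of 'C' x 1 -> '1C'
  i=1: run of 'G' x 15 -> '15G'
  i=16: run of 'B' x 4 -> '4B'

RLE = 1C15G4B


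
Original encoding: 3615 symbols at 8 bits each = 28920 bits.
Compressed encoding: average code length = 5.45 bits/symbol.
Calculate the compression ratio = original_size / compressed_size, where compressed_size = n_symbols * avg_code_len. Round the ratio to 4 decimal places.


original_size = n_symbols * orig_bits = 3615 * 8 = 28920 bits
compressed_size = n_symbols * avg_code_len = 3615 * 5.45 = 19701.75 bits
ratio = original_size / compressed_size = 28920 / 19701.75 = 1.4679

Compression ratio = 1.4679


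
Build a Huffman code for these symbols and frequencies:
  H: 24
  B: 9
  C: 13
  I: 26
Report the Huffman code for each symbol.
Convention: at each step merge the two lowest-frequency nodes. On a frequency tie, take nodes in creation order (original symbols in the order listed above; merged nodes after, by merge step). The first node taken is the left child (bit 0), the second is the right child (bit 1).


Huffman tree construction:
Step 1: Merge B(9) + C(13) = 22
Step 2: Merge (B+C)(22) + H(24) = 46
Step 3: Merge I(26) + ((B+C)+H)(46) = 72
Read each symbol's code off the tree from the root (left child = 0, right child = 1).

Codes:
  H: 11 (length 2)
  B: 100 (length 3)
  C: 101 (length 3)
  I: 0 (length 1)
Average code length: 140/72 = 1.9444 bits/symbol


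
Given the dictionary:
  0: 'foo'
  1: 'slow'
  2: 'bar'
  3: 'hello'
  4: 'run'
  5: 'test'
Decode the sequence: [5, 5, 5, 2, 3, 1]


Look up each index in the dictionary:
  5 -> 'test'
  5 -> 'test'
  5 -> 'test'
  2 -> 'bar'
  3 -> 'hello'
  1 -> 'slow'

Decoded: "test test test bar hello slow"


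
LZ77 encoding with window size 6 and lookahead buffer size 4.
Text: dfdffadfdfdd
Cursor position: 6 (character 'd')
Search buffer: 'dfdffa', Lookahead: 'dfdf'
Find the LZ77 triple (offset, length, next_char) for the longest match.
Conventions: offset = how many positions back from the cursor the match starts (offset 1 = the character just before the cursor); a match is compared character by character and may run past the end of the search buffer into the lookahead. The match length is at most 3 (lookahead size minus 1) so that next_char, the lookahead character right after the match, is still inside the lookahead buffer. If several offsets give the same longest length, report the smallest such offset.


Try each offset into the search buffer:
  offset=1 (pos 5, char 'a'): match length 0
  offset=2 (pos 4, char 'f'): match length 0
  offset=3 (pos 3, char 'f'): match length 0
  offset=4 (pos 2, char 'd'): match length 2
  offset=5 (pos 1, char 'f'): match length 0
  offset=6 (pos 0, char 'd'): match length 3
Longest match has length 3 at offset 6.
next_char = character at position 6 + 3 = 9 -> 'f'

Best match: offset=6, length=3 (matching 'dfd' starting at position 0)
LZ77 triple: (6, 3, 'f')


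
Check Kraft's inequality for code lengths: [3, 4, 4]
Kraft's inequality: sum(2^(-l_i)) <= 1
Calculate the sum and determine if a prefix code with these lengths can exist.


Sum = 2^(-3) + 2^(-4) + 2^(-4)
    = 0.125 + 0.0625 + 0.0625
    = 4/16 = 0.25
Since 0.25 <= 1, Kraft's inequality IS satisfied.
A prefix code with these lengths CAN exist.

Kraft sum = 0.25. Satisfied.


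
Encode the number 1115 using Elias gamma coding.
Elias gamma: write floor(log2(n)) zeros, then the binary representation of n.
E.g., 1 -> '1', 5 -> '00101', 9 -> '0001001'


num_bits = floor(log2(1115)) + 1 = 11
leading_zeros = num_bits - 1 = 10
binary(1115) = 10001011011

Elias gamma(1115) = '0000000000' + '10001011011' = 000000000010001011011 (21 bits)


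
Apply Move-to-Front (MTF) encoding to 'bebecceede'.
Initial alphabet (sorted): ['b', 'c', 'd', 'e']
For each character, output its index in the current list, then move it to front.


MTF encoding:
'b': index 0 in ['b', 'c', 'd', 'e'] -> ['b', 'c', 'd', 'e']
'e': index 3 in ['b', 'c', 'd', 'e'] -> ['e', 'b', 'c', 'd']
'b': index 1 in ['e', 'b', 'c', 'd'] -> ['b', 'e', 'c', 'd']
'e': index 1 in ['b', 'e', 'c', 'd'] -> ['e', 'b', 'c', 'd']
'c': index 2 in ['e', 'b', 'c', 'd'] -> ['c', 'e', 'b', 'd']
'c': index 0 in ['c', 'e', 'b', 'd'] -> ['c', 'e', 'b', 'd']
'e': index 1 in ['c', 'e', 'b', 'd'] -> ['e', 'c', 'b', 'd']
'e': index 0 in ['e', 'c', 'b', 'd'] -> ['e', 'c', 'b', 'd']
'd': index 3 in ['e', 'c', 'b', 'd'] -> ['d', 'e', 'c', 'b']
'e': index 1 in ['d', 'e', 'c', 'b'] -> ['e', 'd', 'c', 'b']


Output: [0, 3, 1, 1, 2, 0, 1, 0, 3, 1]


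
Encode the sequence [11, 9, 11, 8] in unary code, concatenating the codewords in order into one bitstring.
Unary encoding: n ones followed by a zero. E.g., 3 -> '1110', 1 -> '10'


Encode each number as n ones followed by a terminating 0:
  11 -> 111111111110 (12 bits)
  9 -> 1111111110 (10 bits)
  11 -> 111111111110 (12 bits)
  8 -> 111111110 (9 bits)
Total length = 12 + 10 + 12 + 9 = 43 bits.

Unary([11, 9, 11, 8]) = 1111111111101111111110111111111110111111110 (43 bits)


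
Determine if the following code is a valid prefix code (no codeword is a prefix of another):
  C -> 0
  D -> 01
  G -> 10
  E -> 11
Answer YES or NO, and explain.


Checking each pair (does one codeword prefix another?):
  C='0' vs D='01': prefix -- VIOLATION

NO -- this is NOT a valid prefix code. C (0) is a prefix of D (01).


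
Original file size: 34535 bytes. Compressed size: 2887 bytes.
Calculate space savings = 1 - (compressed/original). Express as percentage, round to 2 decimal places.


ratio = compressed/original = 2887/34535 = 0.083596
savings = 1 - ratio = 1 - 0.083596 = 0.916404
as a percentage: 0.916404 * 100 = 91.64%

Space savings = 1 - 2887/34535 = 91.64%


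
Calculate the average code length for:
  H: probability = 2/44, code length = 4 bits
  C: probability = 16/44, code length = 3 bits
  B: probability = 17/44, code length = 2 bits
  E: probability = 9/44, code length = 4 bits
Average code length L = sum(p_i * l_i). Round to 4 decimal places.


Weighted contributions p_i * l_i:
  H: (2/44) * 4 = 8/44
  C: (16/44) * 3 = 48/44
  B: (17/44) * 2 = 34/44
  E: (9/44) * 4 = 36/44
Sum = (8 + 48 + 34 + 36)/44 = 126/44

L = 126/44 = 2.8636 bits/symbol


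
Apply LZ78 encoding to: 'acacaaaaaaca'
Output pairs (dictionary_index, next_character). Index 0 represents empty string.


LZ78 encoding steps:
Dictionary: {0: ''}
Step 1: w='' (idx 0), next='a' -> output (0, 'a'), add 'a' as idx 1
Step 2: w='' (idx 0), next='c' -> output (0, 'c'), add 'c' as idx 2
Step 3: w='a' (idx 1), next='c' -> output (1, 'c'), add 'ac' as idx 3
Step 4: w='a' (idx 1), next='a' -> output (1, 'a'), add 'aa' as idx 4
Step 5: w='aa' (idx 4), next='a' -> output (4, 'a'), add 'aaa' as idx 5
Step 6: w='ac' (idx 3), next='a' -> output (3, 'a'), add 'aca' as idx 6


Encoded: [(0, 'a'), (0, 'c'), (1, 'c'), (1, 'a'), (4, 'a'), (3, 'a')]


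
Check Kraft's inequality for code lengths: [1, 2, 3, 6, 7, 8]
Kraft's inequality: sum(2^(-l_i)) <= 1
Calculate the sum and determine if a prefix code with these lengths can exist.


Sum = 2^(-1) + 2^(-2) + 2^(-3) + 2^(-6) + 2^(-7) + 2^(-8)
    = 0.5 + 0.25 + 0.125 + 0.015625 + 0.0078125 + 0.00390625
    = 231/256 = 0.90234375
Since 0.90234375 <= 1, Kraft's inequality IS satisfied.
A prefix code with these lengths CAN exist.

Kraft sum = 0.90234375. Satisfied.


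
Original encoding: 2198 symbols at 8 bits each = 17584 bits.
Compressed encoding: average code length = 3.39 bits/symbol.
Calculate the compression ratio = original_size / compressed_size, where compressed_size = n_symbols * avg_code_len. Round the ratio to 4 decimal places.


original_size = n_symbols * orig_bits = 2198 * 8 = 17584 bits
compressed_size = n_symbols * avg_code_len = 2198 * 3.39 = 7451.22 bits
ratio = original_size / compressed_size = 17584 / 7451.22 = 2.3599

Compression ratio = 2.3599


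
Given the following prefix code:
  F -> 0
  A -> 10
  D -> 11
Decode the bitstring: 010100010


Decoding step by step:
Bits 0 -> F
Bits 10 -> A
Bits 10 -> A
Bits 0 -> F
Bits 0 -> F
Bits 10 -> A


Decoded message: FAAFFA


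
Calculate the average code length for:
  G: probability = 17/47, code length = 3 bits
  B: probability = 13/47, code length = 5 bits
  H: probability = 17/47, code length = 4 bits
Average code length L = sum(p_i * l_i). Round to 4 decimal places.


Weighted contributions p_i * l_i:
  G: (17/47) * 3 = 51/47
  B: (13/47) * 5 = 65/47
  H: (17/47) * 4 = 68/47
Sum = (51 + 65 + 68)/47 = 184/47

L = 184/47 = 3.9149 bits/symbol


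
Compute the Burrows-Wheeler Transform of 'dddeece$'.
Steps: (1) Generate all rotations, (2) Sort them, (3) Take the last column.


Rotations (sorted):
  0: $dddeece -> last char: e
  1: ce$dddee -> last char: e
  2: dddeece$ -> last char: $
  3: ddeece$d -> last char: d
  4: deece$dd -> last char: d
  5: e$dddeec -> last char: c
  6: ece$ddde -> last char: e
  7: eece$ddd -> last char: d


BWT = ee$ddced


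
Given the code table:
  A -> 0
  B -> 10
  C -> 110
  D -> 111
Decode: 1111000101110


Decoding:
111 -> D
10 -> B
0 -> A
0 -> A
10 -> B
111 -> D
0 -> A


Result: DBAABDA


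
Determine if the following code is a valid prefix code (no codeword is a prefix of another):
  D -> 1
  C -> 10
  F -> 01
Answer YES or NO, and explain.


Checking each pair (does one codeword prefix another?):
  D='1' vs C='10': prefix -- VIOLATION

NO -- this is NOT a valid prefix code. D (1) is a prefix of C (10).


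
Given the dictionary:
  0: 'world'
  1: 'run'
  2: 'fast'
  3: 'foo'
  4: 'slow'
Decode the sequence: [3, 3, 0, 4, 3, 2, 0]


Look up each index in the dictionary:
  3 -> 'foo'
  3 -> 'foo'
  0 -> 'world'
  4 -> 'slow'
  3 -> 'foo'
  2 -> 'fast'
  0 -> 'world'

Decoded: "foo foo world slow foo fast world"


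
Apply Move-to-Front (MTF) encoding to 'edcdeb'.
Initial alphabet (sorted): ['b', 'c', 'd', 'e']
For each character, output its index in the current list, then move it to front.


MTF encoding:
'e': index 3 in ['b', 'c', 'd', 'e'] -> ['e', 'b', 'c', 'd']
'd': index 3 in ['e', 'b', 'c', 'd'] -> ['d', 'e', 'b', 'c']
'c': index 3 in ['d', 'e', 'b', 'c'] -> ['c', 'd', 'e', 'b']
'd': index 1 in ['c', 'd', 'e', 'b'] -> ['d', 'c', 'e', 'b']
'e': index 2 in ['d', 'c', 'e', 'b'] -> ['e', 'd', 'c', 'b']
'b': index 3 in ['e', 'd', 'c', 'b'] -> ['b', 'e', 'd', 'c']


Output: [3, 3, 3, 1, 2, 3]


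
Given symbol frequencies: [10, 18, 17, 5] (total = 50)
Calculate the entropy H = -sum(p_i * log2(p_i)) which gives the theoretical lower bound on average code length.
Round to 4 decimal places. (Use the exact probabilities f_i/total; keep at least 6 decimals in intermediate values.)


Per-symbol terms -p_i * log2(p_i) with p_i = f_i/50:
  p = 10/50 = 0.200000: log2(p) = -2.321928, -p*log2(p) = 0.464386
  p = 18/50 = 0.360000: log2(p) = -1.473931, -p*log2(p) = 0.530615
  p = 17/50 = 0.340000: log2(p) = -1.556393, -p*log2(p) = 0.529174
  p = 5/50 = 0.100000: log2(p) = -3.321928, -p*log2(p) = 0.332193
H = 0.464386 + 0.530615 + 0.529174 + 0.332193 = 1.856368

H = 1.8564 bits/symbol


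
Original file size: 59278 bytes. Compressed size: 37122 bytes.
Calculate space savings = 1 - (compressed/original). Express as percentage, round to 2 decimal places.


ratio = compressed/original = 37122/59278 = 0.626236
savings = 1 - ratio = 1 - 0.626236 = 0.373764
as a percentage: 0.373764 * 100 = 37.38%

Space savings = 1 - 37122/59278 = 37.38%


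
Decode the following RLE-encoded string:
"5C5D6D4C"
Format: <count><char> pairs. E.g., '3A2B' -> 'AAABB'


Expanding each <count><char> pair:
  5C -> 'CCCCC'
  5D -> 'DDDDD'
  6D -> 'DDDDDD'
  4C -> 'CCCC'

Decoded = CCCCCDDDDDDDDDDDCCCC


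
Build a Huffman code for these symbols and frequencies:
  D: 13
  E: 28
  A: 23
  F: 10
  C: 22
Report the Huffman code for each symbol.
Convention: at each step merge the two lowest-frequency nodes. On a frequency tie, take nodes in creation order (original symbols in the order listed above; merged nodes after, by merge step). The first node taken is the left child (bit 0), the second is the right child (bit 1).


Huffman tree construction:
Step 1: Merge F(10) + D(13) = 23
Step 2: Merge C(22) + A(23) = 45
Step 3: Merge (F+D)(23) + E(28) = 51
Step 4: Merge (C+A)(45) + ((F+D)+E)(51) = 96
Read each symbol's code off the tree from the root (left child = 0, right child = 1).

Codes:
  D: 101 (length 3)
  E: 11 (length 2)
  A: 01 (length 2)
  F: 100 (length 3)
  C: 00 (length 2)
Average code length: 215/96 = 2.2396 bits/symbol


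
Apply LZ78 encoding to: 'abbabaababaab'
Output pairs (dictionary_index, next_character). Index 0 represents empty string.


LZ78 encoding steps:
Dictionary: {0: ''}
Step 1: w='' (idx 0), next='a' -> output (0, 'a'), add 'a' as idx 1
Step 2: w='' (idx 0), next='b' -> output (0, 'b'), add 'b' as idx 2
Step 3: w='b' (idx 2), next='a' -> output (2, 'a'), add 'ba' as idx 3
Step 4: w='ba' (idx 3), next='a' -> output (3, 'a'), add 'baa' as idx 4
Step 5: w='ba' (idx 3), next='b' -> output (3, 'b'), add 'bab' as idx 5
Step 6: w='a' (idx 1), next='a' -> output (1, 'a'), add 'aa' as idx 6
Step 7: w='b' (idx 2), end of input -> output (2, '')


Encoded: [(0, 'a'), (0, 'b'), (2, 'a'), (3, 'a'), (3, 'b'), (1, 'a'), (2, '')]


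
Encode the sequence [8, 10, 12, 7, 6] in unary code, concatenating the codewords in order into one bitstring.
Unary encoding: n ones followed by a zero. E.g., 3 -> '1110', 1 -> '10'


Encode each number as n ones followed by a terminating 0:
  8 -> 111111110 (9 bits)
  10 -> 11111111110 (11 bits)
  12 -> 1111111111110 (13 bits)
  7 -> 11111110 (8 bits)
  6 -> 1111110 (7 bits)
Total length = 9 + 11 + 13 + 8 + 7 = 48 bits.

Unary([8, 10, 12, 7, 6]) = 111111110111111111101111111111110111111101111110 (48 bits)


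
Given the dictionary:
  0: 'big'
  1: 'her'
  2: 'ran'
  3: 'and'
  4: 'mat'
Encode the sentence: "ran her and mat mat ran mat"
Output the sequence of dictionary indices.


Look up each word in the dictionary:
  'ran' -> 2
  'her' -> 1
  'and' -> 3
  'mat' -> 4
  'mat' -> 4
  'ran' -> 2
  'mat' -> 4

Encoded: [2, 1, 3, 4, 4, 2, 4]


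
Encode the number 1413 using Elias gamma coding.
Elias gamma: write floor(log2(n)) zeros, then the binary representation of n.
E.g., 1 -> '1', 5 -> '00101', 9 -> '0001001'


num_bits = floor(log2(1413)) + 1 = 11
leading_zeros = num_bits - 1 = 10
binary(1413) = 10110000101

Elias gamma(1413) = '0000000000' + '10110000101' = 000000000010110000101 (21 bits)


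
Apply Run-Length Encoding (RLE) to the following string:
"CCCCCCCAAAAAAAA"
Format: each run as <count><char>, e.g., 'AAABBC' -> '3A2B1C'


Scanning runs left to right:
  i=0: run of 'C' x 7 -> '7C'
  i=7: run of 'A' x 8 -> '8A'

RLE = 7C8A
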